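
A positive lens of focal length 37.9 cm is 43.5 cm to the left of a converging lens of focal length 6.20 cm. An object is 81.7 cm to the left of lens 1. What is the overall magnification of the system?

m = -0.161

Lens 1: 1/d_i1 = 1/(37.9) − 1/(81.7) = 0.01415, so d_i1 = 70.69 cm; m₁ = −d_i1/d_o1 = -0.8652.
d_o2 = 43.5 − (70.69) = -27.19 cm (virtual object).
Lens 2: 1/d_i2 = 1/(6.20) − 1/(-27.19) = 0.1981, so d_i2 = 5.049 cm; m₂ = −d_i2/d_o2 = +0.1857.
m = m₁·m₂ = (-0.8652)(+0.1857) = -0.161.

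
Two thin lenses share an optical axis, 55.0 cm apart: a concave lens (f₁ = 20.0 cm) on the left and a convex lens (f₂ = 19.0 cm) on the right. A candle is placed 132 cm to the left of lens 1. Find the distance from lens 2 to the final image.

25.8 cm

Lens 1 is diverging, so f₁ = −20.0 cm.
Lens 1: 1/d_i1 = 1/f₁ − 1/d_o1 = 1/(-20.0) − 1/(132) = -0.05758, so d_i1 = -17.37 cm.
The intermediate image is 17.37 cm to the left of lens 1 (virtual), which is 55.0 − (-17.37) = 72.37 cm to the left of lens 2, so d_o2 = +72.37 cm.
Lens 2: 1/d_i2 = 1/f₂ − 1/d_o2 = 1/(19.0) − 1/(72.37) = 0.03881, so d_i2 = 25.8 cm.
The final image is real, 25.8 cm to the right of lens 2 (overall magnification ≈ -0.047).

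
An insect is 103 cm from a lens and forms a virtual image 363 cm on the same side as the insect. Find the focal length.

f = 144 cm (converging)

Virtual image ⇒ d_i = −363 cm.
1/f = 1/d_o + 1/d_i = 1/(103) + 1/(-363) = 0.006954, so f = 144 cm.
Since f is positive, the lens is converging.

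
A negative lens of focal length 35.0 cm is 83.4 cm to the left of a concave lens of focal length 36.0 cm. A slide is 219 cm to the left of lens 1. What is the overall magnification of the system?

m = +0.0332

f₁ = −35.0 cm (diverging).
Lens 1: 1/d_i1 = 1/(-35.0) − 1/(219) = -0.03314, so d_i1 = -30.18 cm; m₁ = −d_i1/d_o1 = +0.1378.
d_o2 = 83.4 − (-30.18) = 113.6 cm.
f₂ = −36.0 cm (diverging).
Lens 2: 1/d_i2 = 1/(-36.0) − 1/(113.6) = -0.03658, so d_i2 = -27.34 cm; m₂ = −d_i2/d_o2 = +0.2406.
m = m₁·m₂ = (+0.1378)(+0.2406) = +0.0332.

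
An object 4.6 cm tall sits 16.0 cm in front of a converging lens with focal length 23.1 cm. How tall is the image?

15.0 cm

1/d_i = 1/f − 1/d_o = 1/(23.10) − 1/(16.0) = -0.01921, so d_i = -52.06 cm.
m = −d_i/d_o = +3.254.
|h_i| = |m|·h_o = 3.254 × 4.6 = 15.0 cm. The image is virtual, upright and enlarged, on the same side as the object.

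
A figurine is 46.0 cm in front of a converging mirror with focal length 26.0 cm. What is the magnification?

m = -1.30

1/d_i = 1/f − 1/d_o = 1/(26.00) − 1/(46.0) = 0.01672, so d_i = 59.80 cm.
m = −d_i/d_o = −(59.80)/(46.0) = -1.30.
The image is real, inverted and enlarged, in front of the mirror.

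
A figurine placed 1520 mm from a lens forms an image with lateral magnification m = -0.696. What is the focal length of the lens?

f = 624 mm (converging)

m = −d_i/d_o ⇒ d_i = −m·d_o = −(-0.696)·(1520) = 1058 mm.
1/f = 1/d_o + 1/d_i = 1/(1520) + 1/(1058) = 0.001603, so f = 624 mm.
Since f is positive, the lens is converging.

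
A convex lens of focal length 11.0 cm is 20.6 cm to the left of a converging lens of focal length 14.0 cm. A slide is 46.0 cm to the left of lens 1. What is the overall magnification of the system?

Lens 1: 1/d_i1 = 1/(11.0) − 1/(46.0) = 0.06917, so d_i1 = 14.46 cm; m₁ = −d_i1/d_o1 = -0.3143.
d_o2 = 20.6 − (14.46) = 6.140 cm.
Lens 2: 1/d_i2 = 1/(14.0) − 1/(6.140) = -0.09144, so d_i2 = -10.94 cm; m₂ = −d_i2/d_o2 = +1.781.
m = m₁·m₂ = (-0.3143)(+1.781) = -0.560.

m = -0.560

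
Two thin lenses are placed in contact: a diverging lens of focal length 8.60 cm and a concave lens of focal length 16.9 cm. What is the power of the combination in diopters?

P₁ = 1/f₁ = 1/(-0.0860 m) = -11.63 D; P₂ = 1/f₂ = 1/(-0.169 m) = -5.917 D.
For thin lenses in contact, P = P₁ + P₂ = (-11.63) + (-5.917) = -17.5 D.

P = -17.5 D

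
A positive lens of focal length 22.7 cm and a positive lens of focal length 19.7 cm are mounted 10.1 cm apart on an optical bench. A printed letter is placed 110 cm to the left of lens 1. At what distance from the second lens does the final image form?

9.54 cm

Lens 1: 1/d_i1 = 1/f₁ − 1/d_o1 = 1/(22.7) − 1/(110) = 0.03496, so d_i1 = 28.60 cm.
The intermediate image is 28.60 cm to the right of lens 1, which lies 18.50 cm to the right of lens 2 — a virtual object — so d_o2 = −18.50 cm.
Lens 2: 1/d_i2 = 1/f₂ − 1/d_o2 = 1/(19.7) − 1/(-18.50) = 0.1048, so d_i2 = 9.54 cm.
The final image is real, 9.54 cm to the right of lens 2 (overall magnification ≈ -0.13).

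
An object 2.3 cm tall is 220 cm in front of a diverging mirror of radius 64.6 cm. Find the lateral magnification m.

m = +0.128

f = R/2 = 64.6/2 = 32.30 cm; for a diverging mirror, f = -32.30 cm.
1/d_i = 1/f − 1/d_o = 1/(-32.30) − 1/(220) = -0.03551, so d_i = -28.16 cm.
m = −d_i/d_o = −(-28.16)/(220) = +0.128.
The image is virtual, upright and reduced, behind the mirror.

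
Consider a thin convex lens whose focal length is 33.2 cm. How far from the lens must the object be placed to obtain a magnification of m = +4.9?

26.4 cm

m = −d_i/d_o ⇒ d_i = −m·d_o.
1/f = 1/d_o + 1/d_i = 1/d_o − 1/(m·d_o) = (1 − 1/m)/d_o, so d_o = f(1 − 1/m) = (33.20)(1 − 1/(+4.9)) = 26.4 cm.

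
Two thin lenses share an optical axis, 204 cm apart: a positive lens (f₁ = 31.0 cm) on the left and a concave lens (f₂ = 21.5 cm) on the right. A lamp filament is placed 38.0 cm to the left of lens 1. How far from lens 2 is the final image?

Lens 1: 1/d_i1 = 1/f₁ − 1/d_o1 = 1/(31.0) − 1/(38.0) = 0.005942, so d_i1 = 168.3 cm.
The intermediate image is 168.3 cm to the right of lens 1, which is 204 − (168.3) = 35.70 cm to the left of lens 2, so d_o2 = +35.70 cm.
Lens 2 is diverging, so f₂ = −21.5 cm.
Lens 2: 1/d_i2 = 1/f₂ − 1/d_o2 = 1/(-21.5) − 1/(35.70) = -0.07452, so d_i2 = -13.4 cm.
The final image is virtual, 13.4 cm to the left of lens 2 (overall magnification ≈ -1.7).

13.4 cm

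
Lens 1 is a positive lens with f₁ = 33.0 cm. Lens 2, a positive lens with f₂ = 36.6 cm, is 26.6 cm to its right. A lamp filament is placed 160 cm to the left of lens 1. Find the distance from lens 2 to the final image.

10.6 cm

Lens 1: 1/d_i1 = 1/f₁ − 1/d_o1 = 1/(33.0) − 1/(160) = 0.02405, so d_i1 = 41.57 cm.
The intermediate image is 41.57 cm to the right of lens 1, which lies 14.97 cm to the right of lens 2 — a virtual object — so d_o2 = −14.97 cm.
Lens 2: 1/d_i2 = 1/f₂ − 1/d_o2 = 1/(36.6) − 1/(-14.97) = 0.09412, so d_i2 = 10.6 cm.
The final image is real, 10.6 cm to the right of lens 2 (overall magnification ≈ -0.18).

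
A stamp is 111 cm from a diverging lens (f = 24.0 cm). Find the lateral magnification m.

m = +0.178

For a diverging lens, f = -24.0 cm.
1/d_i = 1/f − 1/d_o = 1/(-24.00) − 1/(111) = -0.05068, so d_i = -19.73 cm.
m = −d_i/d_o = −(-19.73)/(111) = +0.178.
The image is virtual, upright and reduced, on the same side as the object.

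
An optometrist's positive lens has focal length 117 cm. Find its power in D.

P = +0.855 D

f = 117 cm = 1.17 m.
P = 1/f = 1/(1.17 m) = +0.855 D.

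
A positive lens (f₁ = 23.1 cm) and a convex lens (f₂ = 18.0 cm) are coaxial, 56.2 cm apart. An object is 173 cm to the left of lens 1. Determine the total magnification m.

m = +0.240

Lens 1: 1/d_i1 = 1/(23.1) − 1/(173) = 0.03751, so d_i1 = 26.66 cm; m₁ = −d_i1/d_o1 = -0.1541.
d_o2 = 56.2 − (26.66) = 29.54 cm.
Lens 2: 1/d_i2 = 1/(18.0) − 1/(29.54) = 0.02170, so d_i2 = 46.08 cm; m₂ = −d_i2/d_o2 = -1.560.
m = m₁·m₂ = (-0.1541)(-1.560) = +0.240.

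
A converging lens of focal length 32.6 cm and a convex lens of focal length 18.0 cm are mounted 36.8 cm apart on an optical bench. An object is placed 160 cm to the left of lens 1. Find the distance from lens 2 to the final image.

3.37 cm

Lens 1: 1/d_i1 = 1/f₁ − 1/d_o1 = 1/(32.6) − 1/(160) = 0.02442, so d_i1 = 40.94 cm.
The intermediate image is 40.94 cm to the right of lens 1, which lies 4.140 cm to the right of lens 2 — a virtual object — so d_o2 = −4.140 cm.
Lens 2: 1/d_i2 = 1/f₂ − 1/d_o2 = 1/(18.0) − 1/(-4.140) = 0.2971, so d_i2 = 3.37 cm.
The final image is real, 3.37 cm to the right of lens 2 (overall magnification ≈ -0.21).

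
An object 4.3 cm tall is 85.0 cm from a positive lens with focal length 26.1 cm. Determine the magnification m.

1/d_i = 1/f − 1/d_o = 1/(26.10) − 1/(85.0) = 0.02655, so d_i = 37.67 cm.
m = −d_i/d_o = −(37.67)/(85.0) = -0.443.
The image is real, inverted and reduced, on the far side of the lens.

m = -0.443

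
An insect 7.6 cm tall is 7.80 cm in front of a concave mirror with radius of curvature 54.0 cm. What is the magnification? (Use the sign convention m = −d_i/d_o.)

f = R/2 = 54.0/2 = 27.00 cm.
1/d_i = 1/f − 1/d_o = 1/(27.00) − 1/(7.80) = -0.09117, so d_i = -10.97 cm.
m = −d_i/d_o = −(-10.97)/(7.80) = +1.41.
The image is virtual, upright and enlarged, behind the mirror.

m = +1.41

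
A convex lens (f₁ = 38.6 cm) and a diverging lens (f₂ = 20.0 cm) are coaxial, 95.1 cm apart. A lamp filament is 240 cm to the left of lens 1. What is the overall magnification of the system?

Lens 1: 1/d_i1 = 1/(38.6) − 1/(240) = 0.02174, so d_i1 = 46.00 cm; m₁ = −d_i1/d_o1 = -0.1917.
d_o2 = 95.1 − (46.00) = 49.10 cm.
f₂ = −20.0 cm (diverging).
Lens 2: 1/d_i2 = 1/(-20.0) − 1/(49.10) = -0.07037, so d_i2 = -14.21 cm; m₂ = −d_i2/d_o2 = +0.2894.
m = m₁·m₂ = (-0.1917)(+0.2894) = -0.0555.

m = -0.0555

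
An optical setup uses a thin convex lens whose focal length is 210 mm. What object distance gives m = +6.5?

178 mm

m = −d_i/d_o ⇒ d_i = −m·d_o.
1/f = 1/d_o + 1/d_i = 1/d_o − 1/(m·d_o) = (1 − 1/m)/d_o, so d_o = f(1 − 1/m) = (210.0)(1 − 1/(+6.5)) = 178 mm.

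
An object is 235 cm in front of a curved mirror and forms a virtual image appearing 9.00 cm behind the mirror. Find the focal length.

Virtual image ⇒ d_i = −9.00 cm.
1/f = 1/d_o + 1/d_i = 1/(235) + 1/(-9.00) = -0.1069, so f = -9.36 cm.
Since f is negative, the curved mirror is convex.

f = -9.36 cm (convex)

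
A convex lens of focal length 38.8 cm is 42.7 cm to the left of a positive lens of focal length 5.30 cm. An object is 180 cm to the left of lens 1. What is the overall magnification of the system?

Lens 1: 1/d_i1 = 1/(38.8) − 1/(180) = 0.02022, so d_i1 = 49.46 cm; m₁ = −d_i1/d_o1 = -0.2748.
d_o2 = 42.7 − (49.46) = -6.760 cm (virtual object).
Lens 2: 1/d_i2 = 1/(5.30) − 1/(-6.760) = 0.3366, so d_i2 = 2.971 cm; m₂ = −d_i2/d_o2 = +0.4395.
m = m₁·m₂ = (-0.2748)(+0.4395) = -0.121.

m = -0.121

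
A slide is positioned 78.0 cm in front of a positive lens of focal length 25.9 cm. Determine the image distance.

Thin-lens equation: 1/v = 1/f − 1/u = 1/(25.90) − 1/(78.0) = 0.03861 − 0.01282 = 0.02579, so v = 38.8 cm.
The image is real, inverted and reduced, on the far side of the lens.

38.8 cm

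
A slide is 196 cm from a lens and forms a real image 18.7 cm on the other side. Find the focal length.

f = 17.1 cm (converging)

Real image ⇒ d_i = +18.7 cm.
1/f = 1/d_o + 1/d_i = 1/(196) + 1/(18.7) = 0.05858, so f = 17.1 cm.
Since f is positive, the lens is converging.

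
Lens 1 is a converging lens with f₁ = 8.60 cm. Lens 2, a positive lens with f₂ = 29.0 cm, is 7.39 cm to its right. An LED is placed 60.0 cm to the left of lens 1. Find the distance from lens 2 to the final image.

Lens 1: 1/d_i1 = 1/f₁ − 1/d_o1 = 1/(8.60) − 1/(60.0) = 0.09961, so d_i1 = 10.04 cm.
The intermediate image is 10.04 cm to the right of lens 1, which lies 2.650 cm to the right of lens 2 — a virtual object — so d_o2 = −2.650 cm.
Lens 2: 1/d_i2 = 1/f₂ − 1/d_o2 = 1/(29.0) − 1/(-2.650) = 0.4118, so d_i2 = 2.43 cm.
The final image is real, 2.43 cm to the right of lens 2 (overall magnification ≈ -0.15).

2.43 cm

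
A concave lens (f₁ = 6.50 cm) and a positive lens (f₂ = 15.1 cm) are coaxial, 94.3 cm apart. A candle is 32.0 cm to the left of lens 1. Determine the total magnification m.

m = -0.0301

f₁ = −6.50 cm (diverging).
Lens 1: 1/d_i1 = 1/(-6.50) − 1/(32.0) = -0.1851, so d_i1 = -5.403 cm; m₁ = −d_i1/d_o1 = +0.1688.
d_o2 = 94.3 − (-5.403) = 99.70 cm.
Lens 2: 1/d_i2 = 1/(15.1) − 1/(99.70) = 0.05620, so d_i2 = 17.80 cm; m₂ = −d_i2/d_o2 = -0.1785.
m = m₁·m₂ = (+0.1688)(-0.1785) = -0.0301.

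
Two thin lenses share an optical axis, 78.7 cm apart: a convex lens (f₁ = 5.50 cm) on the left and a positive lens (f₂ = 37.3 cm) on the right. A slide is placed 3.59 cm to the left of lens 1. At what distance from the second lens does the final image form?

Lens 1: 1/d_i1 = 1/f₁ − 1/d_o1 = 1/(5.50) − 1/(3.59) = -0.09673, so d_i1 = -10.34 cm.
The intermediate image is 10.34 cm to the left of lens 1 (virtual), which is 78.7 − (-10.34) = 89.04 cm to the left of lens 2, so d_o2 = +89.04 cm.
Lens 2: 1/d_i2 = 1/f₂ − 1/d_o2 = 1/(37.3) − 1/(89.04) = 0.01558, so d_i2 = 64.2 cm.
The final image is real, 64.2 cm to the right of lens 2 (overall magnification ≈ -2.1).

64.2 cm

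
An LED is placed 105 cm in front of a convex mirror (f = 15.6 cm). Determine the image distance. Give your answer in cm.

For a convex mirror, f = -15.6 cm.
Mirror equation: 1/d_i = 1/f − 1/d_o = 1/(-15.60) − 1/(105) = -0.06410 − 0.009524 = -0.07363, so d_i = -13.6 cm.
The image is virtual, upright and reduced, behind the mirror.

13.6 cm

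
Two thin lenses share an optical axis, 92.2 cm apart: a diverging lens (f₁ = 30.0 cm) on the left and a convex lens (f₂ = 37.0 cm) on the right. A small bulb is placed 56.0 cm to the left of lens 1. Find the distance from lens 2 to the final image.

55.3 cm

Lens 1 is diverging, so f₁ = −30.0 cm.
Lens 1: 1/d_i1 = 1/f₁ − 1/d_o1 = 1/(-30.0) − 1/(56.0) = -0.05119, so d_i1 = -19.53 cm.
The intermediate image is 19.53 cm to the left of lens 1 (virtual), which is 92.2 − (-19.53) = 111.7 cm to the left of lens 2, so d_o2 = +111.7 cm.
Lens 2: 1/d_i2 = 1/f₂ − 1/d_o2 = 1/(37.0) − 1/(111.7) = 0.01807, so d_i2 = 55.3 cm.
The final image is real, 55.3 cm to the right of lens 2 (overall magnification ≈ -0.17).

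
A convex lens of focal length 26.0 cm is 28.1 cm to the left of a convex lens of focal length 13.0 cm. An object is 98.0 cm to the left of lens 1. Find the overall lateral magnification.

Lens 1: 1/d_i1 = 1/(26.0) − 1/(98.0) = 0.02826, so d_i1 = 35.39 cm; m₁ = −d_i1/d_o1 = -0.3611.
d_o2 = 28.1 − (35.39) = -7.290 cm (virtual object).
Lens 2: 1/d_i2 = 1/(13.0) − 1/(-7.290) = 0.2141, so d_i2 = 4.671 cm; m₂ = −d_i2/d_o2 = +0.6407.
m = m₁·m₂ = (-0.3611)(+0.6407) = -0.231.

m = -0.231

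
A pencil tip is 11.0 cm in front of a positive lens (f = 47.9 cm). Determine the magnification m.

m = +1.30

1/d_i = 1/f − 1/d_o = 1/(47.90) − 1/(11.0) = -0.07003, so d_i = -14.28 cm.
m = −d_i/d_o = −(-14.28)/(11.0) = +1.30.
The image is virtual, upright and enlarged, on the same side as the object.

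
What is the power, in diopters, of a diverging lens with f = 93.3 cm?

For a diverging lens, f = −93.3 cm.
f = -93.3 cm = -0.933 m.
P = 1/f = 1/(-0.933 m) = -1.07 D.

P = -1.07 D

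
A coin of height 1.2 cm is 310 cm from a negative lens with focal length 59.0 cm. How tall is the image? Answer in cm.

For a negative lens, f = -59.0 cm.
1/d_i = 1/f − 1/d_o = 1/(-59.00) − 1/(310) = -0.02017, so d_i = -49.57 cm.
m = −d_i/d_o = +0.1599.
|h_i| = |m|·h_o = 0.1599 × 1.2 = 0.192 cm. The image is virtual, upright and reduced, on the same side as the object.

0.192 cm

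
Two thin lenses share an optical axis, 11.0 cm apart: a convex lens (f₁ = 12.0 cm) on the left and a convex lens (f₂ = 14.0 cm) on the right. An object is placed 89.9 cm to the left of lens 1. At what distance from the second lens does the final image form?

2.37 cm

Lens 1: 1/d_i1 = 1/f₁ − 1/d_o1 = 1/(12.0) − 1/(89.9) = 0.07221, so d_i1 = 13.85 cm.
The intermediate image is 13.85 cm to the right of lens 1, which lies 2.850 cm to the right of lens 2 — a virtual object — so d_o2 = −2.850 cm.
Lens 2: 1/d_i2 = 1/f₂ − 1/d_o2 = 1/(14.0) − 1/(-2.850) = 0.4223, so d_i2 = 2.37 cm.
The final image is real, 2.37 cm to the right of lens 2 (overall magnification ≈ -0.13).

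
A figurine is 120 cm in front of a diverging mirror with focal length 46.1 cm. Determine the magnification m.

m = +0.278

For a diverging mirror, f = -46.1 cm.
1/d_i = 1/f − 1/d_o = 1/(-46.10) − 1/(120) = -0.03003, so d_i = -33.31 cm.
m = −d_i/d_o = −(-33.31)/(120) = +0.278.
The image is virtual, upright and reduced, behind the mirror.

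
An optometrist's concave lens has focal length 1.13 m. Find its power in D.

P = -0.885 D

For a concave lens, f = −1.13 m.
P = 1/f = 1/(-1.13 m) = -0.885 D.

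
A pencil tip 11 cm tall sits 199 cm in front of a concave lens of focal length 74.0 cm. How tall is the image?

2.98 cm

For a concave lens, f = -74.0 cm.
1/d_i = 1/f − 1/d_o = 1/(-74.00) − 1/(199) = -0.01854, so d_i = -53.94 cm.
m = −d_i/d_o = +0.2711.
|h_i| = |m|·h_o = 0.2711 × 11 = 2.98 cm. The image is virtual, upright and reduced, on the same side as the object.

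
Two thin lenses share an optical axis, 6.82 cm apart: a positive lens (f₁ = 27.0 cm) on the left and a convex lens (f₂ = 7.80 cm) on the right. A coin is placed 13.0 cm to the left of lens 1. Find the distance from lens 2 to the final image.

10.3 cm

Lens 1: 1/d_i1 = 1/f₁ − 1/d_o1 = 1/(27.0) − 1/(13.0) = -0.03989, so d_i1 = -25.07 cm.
The intermediate image is 25.07 cm to the left of lens 1 (virtual), which is 6.82 − (-25.07) = 31.89 cm to the left of lens 2, so d_o2 = +31.89 cm.
Lens 2: 1/d_i2 = 1/f₂ − 1/d_o2 = 1/(7.80) − 1/(31.89) = 0.09685, so d_i2 = 10.3 cm.
The final image is real, 10.3 cm to the right of lens 2 (overall magnification ≈ -0.62).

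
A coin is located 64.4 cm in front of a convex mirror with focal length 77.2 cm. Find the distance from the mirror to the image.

35.1 cm

For a convex mirror, f = -77.2 cm.
Mirror equation: 1/q = 1/f − 1/p = 1/(-77.20) − 1/(64.4) = -0.01295 − 0.01553 = -0.02848, so q = -35.1 cm.
The image is virtual, upright and reduced, behind the mirror.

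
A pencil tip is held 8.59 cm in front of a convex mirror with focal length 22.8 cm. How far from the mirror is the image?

6.24 cm

For a convex mirror, f = -22.8 cm.
Mirror equation: 1/s_i = 1/f − 1/s_o = 1/(-22.80) − 1/(8.59) = -0.04386 − 0.1164 = -0.1603, so s_i = -6.24 cm.
The image is virtual, upright and reduced, behind the mirror.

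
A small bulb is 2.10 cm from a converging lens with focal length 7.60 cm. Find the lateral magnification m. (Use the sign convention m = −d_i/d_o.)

1/d_i = 1/f − 1/d_o = 1/(7.600) − 1/(2.10) = -0.3446, so d_i = -2.902 cm.
m = −d_i/d_o = −(-2.902)/(2.10) = +1.38.
The image is virtual, upright and enlarged, on the same side as the object.

m = +1.38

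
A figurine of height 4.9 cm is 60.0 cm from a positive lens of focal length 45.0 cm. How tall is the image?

1/d_i = 1/f − 1/d_o = 1/(45.00) − 1/(60.0) = 0.005556, so d_i = 180.0 cm.
m = −d_i/d_o = -3.000.
|h_i| = |m|·h_o = 3.000 × 4.9 = 14.7 cm. The image is real, inverted and enlarged, on the far side of the lens.

14.7 cm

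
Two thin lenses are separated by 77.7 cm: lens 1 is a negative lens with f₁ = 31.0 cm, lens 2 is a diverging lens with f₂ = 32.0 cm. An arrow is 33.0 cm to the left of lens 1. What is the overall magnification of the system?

f₁ = −31.0 cm (diverging).
Lens 1: 1/d_i1 = 1/(-31.0) − 1/(33.0) = -0.06256, so d_i1 = -15.98 cm; m₁ = −d_i1/d_o1 = +0.4842.
d_o2 = 77.7 − (-15.98) = 93.68 cm.
f₂ = −32.0 cm (diverging).
Lens 2: 1/d_i2 = 1/(-32.0) − 1/(93.68) = -0.04192, so d_i2 = -23.85 cm; m₂ = −d_i2/d_o2 = +0.2546.
m = m₁·m₂ = (+0.4842)(+0.2546) = +0.123.

m = +0.123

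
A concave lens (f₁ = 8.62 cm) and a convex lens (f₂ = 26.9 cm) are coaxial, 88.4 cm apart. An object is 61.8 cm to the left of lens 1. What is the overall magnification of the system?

m = -0.0477

f₁ = −8.62 cm (diverging).
Lens 1: 1/d_i1 = 1/(-8.62) − 1/(61.8) = -0.1322, so d_i1 = -7.565 cm; m₁ = −d_i1/d_o1 = +0.1224.
d_o2 = 88.4 − (-7.565) = 95.97 cm.
Lens 2: 1/d_i2 = 1/(26.9) − 1/(95.97) = 0.02675, so d_i2 = 37.38 cm; m₂ = −d_i2/d_o2 = -0.3895.
m = m₁·m₂ = (+0.1224)(-0.3895) = -0.0477.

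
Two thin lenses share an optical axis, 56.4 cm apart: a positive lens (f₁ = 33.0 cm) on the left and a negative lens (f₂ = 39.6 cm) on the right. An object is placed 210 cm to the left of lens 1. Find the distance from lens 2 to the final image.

Lens 1: 1/d_i1 = 1/f₁ − 1/d_o1 = 1/(33.0) − 1/(210) = 0.02554, so d_i1 = 39.15 cm.
The intermediate image is 39.15 cm to the right of lens 1, which is 56.4 − (39.15) = 17.25 cm to the left of lens 2, so d_o2 = +17.25 cm.
Lens 2 is diverging, so f₂ = −39.6 cm.
Lens 2: 1/d_i2 = 1/f₂ − 1/d_o2 = 1/(-39.6) − 1/(17.25) = -0.08322, so d_i2 = -12.0 cm.
The final image is virtual, 12.0 cm to the left of lens 2 (overall magnification ≈ -0.13).

12.0 cm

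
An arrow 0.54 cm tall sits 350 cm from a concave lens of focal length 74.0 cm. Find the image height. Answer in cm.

0.0942 cm

For a concave lens, f = -74.0 cm.
1/d_i = 1/f − 1/d_o = 1/(-74.00) − 1/(350) = -0.01637, so d_i = -61.08 cm.
m = −d_i/d_o = +0.1745.
|h_i| = |m|·h_o = 0.1745 × 0.54 = 0.0942 cm. The image is virtual, upright and reduced, on the same side as the object.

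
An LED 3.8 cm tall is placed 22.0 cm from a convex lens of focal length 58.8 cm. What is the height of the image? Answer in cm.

6.07 cm

1/d_i = 1/f − 1/d_o = 1/(58.80) − 1/(22.0) = -0.02845, so d_i = -35.15 cm.
m = −d_i/d_o = +1.598.
|h_i| = |m|·h_o = 1.598 × 3.8 = 6.07 cm. The image is virtual, upright and enlarged, on the same side as the object.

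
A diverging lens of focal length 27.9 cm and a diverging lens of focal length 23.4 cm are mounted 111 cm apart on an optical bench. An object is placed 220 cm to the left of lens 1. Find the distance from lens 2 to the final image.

20.0 cm

Lens 1 is diverging, so f₁ = −27.9 cm.
Lens 1: 1/d_i1 = 1/f₁ − 1/d_o1 = 1/(-27.9) − 1/(220) = -0.04039, so d_i1 = -24.76 cm.
The intermediate image is 24.76 cm to the left of lens 1 (virtual), which is 111 − (-24.76) = 135.8 cm to the left of lens 2, so d_o2 = +135.8 cm.
Lens 2 is diverging, so f₂ = −23.4 cm.
Lens 2: 1/d_i2 = 1/f₂ − 1/d_o2 = 1/(-23.4) − 1/(135.8) = -0.05010, so d_i2 = -20.0 cm.
The final image is virtual, 20.0 cm to the left of lens 2 (overall magnification ≈ 0.017).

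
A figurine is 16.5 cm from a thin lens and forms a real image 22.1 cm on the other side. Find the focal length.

f = 9.45 cm (converging)

Real image ⇒ d_i = +22.1 cm.
1/f = 1/d_o + 1/d_i = 1/(16.5) + 1/(22.1) = 0.1059, so f = 9.45 cm.
Since f is positive, the thin lens is converging.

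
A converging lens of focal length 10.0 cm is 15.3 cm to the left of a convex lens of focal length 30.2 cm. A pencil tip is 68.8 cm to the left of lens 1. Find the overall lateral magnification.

m = -0.193

Lens 1: 1/d_i1 = 1/(10.0) − 1/(68.8) = 0.08547, so d_i1 = 11.70 cm; m₁ = −d_i1/d_o1 = -0.1701.
d_o2 = 15.3 − (11.70) = 3.600 cm.
Lens 2: 1/d_i2 = 1/(30.2) − 1/(3.600) = -0.2447, so d_i2 = -4.087 cm; m₂ = −d_i2/d_o2 = +1.135.
m = m₁·m₂ = (-0.1701)(+1.135) = -0.193.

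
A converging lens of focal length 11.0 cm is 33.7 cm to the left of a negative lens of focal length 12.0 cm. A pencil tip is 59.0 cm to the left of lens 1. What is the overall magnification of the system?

m = -0.0855

Lens 1: 1/d_i1 = 1/(11.0) − 1/(59.0) = 0.07396, so d_i1 = 13.52 cm; m₁ = −d_i1/d_o1 = -0.2292.
d_o2 = 33.7 − (13.52) = 20.18 cm.
f₂ = −12.0 cm (diverging).
Lens 2: 1/d_i2 = 1/(-12.0) − 1/(20.18) = -0.1329, so d_i2 = -7.525 cm; m₂ = −d_i2/d_o2 = +0.3729.
m = m₁·m₂ = (-0.2292)(+0.3729) = -0.0855.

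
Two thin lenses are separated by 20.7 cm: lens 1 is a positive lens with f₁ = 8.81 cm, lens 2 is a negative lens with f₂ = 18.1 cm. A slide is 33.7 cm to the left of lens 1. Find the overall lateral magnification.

m = -0.238

Lens 1: 1/d_i1 = 1/(8.81) − 1/(33.7) = 0.08383, so d_i1 = 11.93 cm; m₁ = −d_i1/d_o1 = -0.3540.
d_o2 = 20.7 − (11.93) = 8.770 cm.
f₂ = −18.1 cm (diverging).
Lens 2: 1/d_i2 = 1/(-18.1) − 1/(8.770) = -0.1693, so d_i2 = -5.908 cm; m₂ = −d_i2/d_o2 = +0.6736.
m = m₁·m₂ = (-0.3540)(+0.6736) = -0.238.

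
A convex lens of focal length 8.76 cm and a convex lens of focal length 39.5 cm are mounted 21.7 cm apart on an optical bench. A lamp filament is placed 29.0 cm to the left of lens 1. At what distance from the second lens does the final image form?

Lens 1: 1/d_i1 = 1/f₁ − 1/d_o1 = 1/(8.76) − 1/(29.0) = 0.07967, so d_i1 = 12.55 cm.
The intermediate image is 12.55 cm to the right of lens 1, which is 21.7 − (12.55) = 9.150 cm to the left of lens 2, so d_o2 = +9.150 cm.
Lens 2: 1/d_i2 = 1/f₂ − 1/d_o2 = 1/(39.5) − 1/(9.150) = -0.08397, so d_i2 = -11.9 cm.
The final image is virtual, 11.9 cm to the left of lens 2 (overall magnification ≈ -0.56).

11.9 cm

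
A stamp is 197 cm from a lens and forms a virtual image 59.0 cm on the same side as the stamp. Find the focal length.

f = -84.2 cm (diverging)

Virtual image ⇒ d_i = −59.0 cm.
1/f = 1/d_o + 1/d_i = 1/(197) + 1/(-59.0) = -0.01187, so f = -84.2 cm.
Since f is negative, the lens is diverging.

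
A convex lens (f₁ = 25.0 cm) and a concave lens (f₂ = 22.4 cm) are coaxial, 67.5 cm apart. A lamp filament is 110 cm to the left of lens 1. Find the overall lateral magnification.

m = -0.114

Lens 1: 1/d_i1 = 1/(25.0) − 1/(110) = 0.03091, so d_i1 = 32.35 cm; m₁ = −d_i1/d_o1 = -0.2941.
d_o2 = 67.5 − (32.35) = 35.15 cm.
f₂ = −22.4 cm (diverging).
Lens 2: 1/d_i2 = 1/(-22.4) − 1/(35.15) = -0.07309, so d_i2 = -13.68 cm; m₂ = −d_i2/d_o2 = +0.3892.
m = m₁·m₂ = (-0.2941)(+0.3892) = -0.114.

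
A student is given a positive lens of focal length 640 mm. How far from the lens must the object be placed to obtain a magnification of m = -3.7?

813 mm

m = −d_i/d_o ⇒ d_i = −m·d_o.
1/f = 1/d_o + 1/d_i = 1/d_o − 1/(m·d_o) = (1 − 1/m)/d_o, so d_o = f(1 − 1/m) = (640.0)(1 − 1/(-3.7)) = 813 mm.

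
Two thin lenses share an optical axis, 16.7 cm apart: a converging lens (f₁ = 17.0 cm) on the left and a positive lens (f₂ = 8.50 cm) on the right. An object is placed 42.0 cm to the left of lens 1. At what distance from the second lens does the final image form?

Lens 1: 1/d_i1 = 1/f₁ − 1/d_o1 = 1/(17.0) − 1/(42.0) = 0.03501, so d_i1 = 28.56 cm.
The intermediate image is 28.56 cm to the right of lens 1, which lies 11.86 cm to the right of lens 2 — a virtual object — so d_o2 = −11.86 cm.
Lens 2: 1/d_i2 = 1/f₂ − 1/d_o2 = 1/(8.50) − 1/(-11.86) = 0.2020, so d_i2 = 4.95 cm.
The final image is real, 4.95 cm to the right of lens 2 (overall magnification ≈ -0.28).

4.95 cm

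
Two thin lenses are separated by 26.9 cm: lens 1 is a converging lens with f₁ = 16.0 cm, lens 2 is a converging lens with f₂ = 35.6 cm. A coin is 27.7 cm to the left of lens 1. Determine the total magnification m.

m = -1.05

Lens 1: 1/d_i1 = 1/(16.0) − 1/(27.7) = 0.02640, so d_i1 = 37.88 cm; m₁ = −d_i1/d_o1 = -1.368.
d_o2 = 26.9 − (37.88) = -10.98 cm (virtual object).
Lens 2: 1/d_i2 = 1/(35.6) − 1/(-10.98) = 0.1192, so d_i2 = 8.392 cm; m₂ = −d_i2/d_o2 = +0.7643.
m = m₁·m₂ = (-1.368)(+0.7643) = -1.05.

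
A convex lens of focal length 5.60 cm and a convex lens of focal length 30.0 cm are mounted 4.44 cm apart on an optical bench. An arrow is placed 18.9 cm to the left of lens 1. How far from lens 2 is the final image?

3.15 cm

Lens 1: 1/d_i1 = 1/f₁ − 1/d_o1 = 1/(5.60) − 1/(18.9) = 0.1257, so d_i1 = 7.958 cm.
The intermediate image is 7.958 cm to the right of lens 1, which lies 3.518 cm to the right of lens 2 — a virtual object — so d_o2 = −3.518 cm.
Lens 2: 1/d_i2 = 1/f₂ − 1/d_o2 = 1/(30.0) − 1/(-3.518) = 0.3176, so d_i2 = 3.15 cm.
The final image is real, 3.15 cm to the right of lens 2 (overall magnification ≈ -0.38).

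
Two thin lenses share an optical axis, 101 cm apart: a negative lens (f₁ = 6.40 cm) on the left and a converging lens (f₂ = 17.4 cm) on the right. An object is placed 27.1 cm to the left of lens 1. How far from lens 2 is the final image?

Lens 1 is diverging, so f₁ = −6.40 cm.
Lens 1: 1/d_i1 = 1/f₁ − 1/d_o1 = 1/(-6.40) − 1/(27.1) = -0.1932, so d_i1 = -5.177 cm.
The intermediate image is 5.177 cm to the left of lens 1 (virtual), which is 101 − (-5.177) = 106.2 cm to the left of lens 2, so d_o2 = +106.2 cm.
Lens 2: 1/d_i2 = 1/f₂ − 1/d_o2 = 1/(17.4) − 1/(106.2) = 0.04806, so d_i2 = 20.8 cm.
The final image is real, 20.8 cm to the right of lens 2 (overall magnification ≈ -0.037).

20.8 cm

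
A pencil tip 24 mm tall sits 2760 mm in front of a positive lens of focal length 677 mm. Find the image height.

1/d_i = 1/f − 1/d_o = 1/(677.0) − 1/(2760) = 0.001115, so d_i = 897.0 mm.
m = −d_i/d_o = -0.3250.
|h_i| = |m|·h_o = 0.3250 × 24 = 7.80 mm. The image is real, inverted and reduced, on the far side of the lens.

7.80 mm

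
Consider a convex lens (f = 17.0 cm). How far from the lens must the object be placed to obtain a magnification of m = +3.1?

11.5 cm

m = −d_i/d_o ⇒ d_i = −m·d_o.
1/f = 1/d_o + 1/d_i = 1/d_o − 1/(m·d_o) = (1 − 1/m)/d_o, so d_o = f(1 − 1/m) = (17.00)(1 − 1/(+3.1)) = 11.5 cm.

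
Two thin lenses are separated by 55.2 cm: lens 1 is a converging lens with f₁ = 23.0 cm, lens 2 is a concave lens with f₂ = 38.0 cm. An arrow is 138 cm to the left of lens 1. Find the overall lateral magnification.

Lens 1: 1/d_i1 = 1/(23.0) − 1/(138) = 0.03623, so d_i1 = 27.60 cm; m₁ = −d_i1/d_o1 = -0.2000.
d_o2 = 55.2 − (27.60) = 27.60 cm.
f₂ = −38.0 cm (diverging).
Lens 2: 1/d_i2 = 1/(-38.0) − 1/(27.60) = -0.06255, so d_i2 = -15.99 cm; m₂ = −d_i2/d_o2 = +0.5793.
m = m₁·m₂ = (-0.2000)(+0.5793) = -0.116.

m = -0.116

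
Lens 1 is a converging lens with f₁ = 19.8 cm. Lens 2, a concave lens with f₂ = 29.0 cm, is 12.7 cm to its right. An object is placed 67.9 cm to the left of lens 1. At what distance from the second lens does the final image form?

32.2 cm

Lens 1: 1/d_i1 = 1/f₁ − 1/d_o1 = 1/(19.8) − 1/(67.9) = 0.03578, so d_i1 = 27.95 cm.
The intermediate image is 27.95 cm to the right of lens 1, which lies 15.25 cm to the right of lens 2 — a virtual object — so d_o2 = −15.25 cm.
Lens 2 is diverging, so f₂ = −29.0 cm.
Lens 2: 1/d_i2 = 1/f₂ − 1/d_o2 = 1/(-29.0) − 1/(-15.25) = 0.03109, so d_i2 = 32.2 cm.
The final image is real, 32.2 cm to the right of lens 2 (overall magnification ≈ -0.87).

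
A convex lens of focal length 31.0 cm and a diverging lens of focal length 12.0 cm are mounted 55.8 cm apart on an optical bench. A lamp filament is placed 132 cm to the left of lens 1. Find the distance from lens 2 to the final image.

Lens 1: 1/d_i1 = 1/f₁ − 1/d_o1 = 1/(31.0) − 1/(132) = 0.02468, so d_i1 = 40.51 cm.
The intermediate image is 40.51 cm to the right of lens 1, which is 55.8 − (40.51) = 15.29 cm to the left of lens 2, so d_o2 = +15.29 cm.
Lens 2 is diverging, so f₂ = −12.0 cm.
Lens 2: 1/d_i2 = 1/f₂ − 1/d_o2 = 1/(-12.0) − 1/(15.29) = -0.1487, so d_i2 = -6.72 cm.
The final image is virtual, 6.72 cm to the left of lens 2 (overall magnification ≈ -0.13).

6.72 cm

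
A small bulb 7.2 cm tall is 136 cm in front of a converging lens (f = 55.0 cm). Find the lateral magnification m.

1/d_i = 1/f − 1/d_o = 1/(55.00) − 1/(136) = 0.01083, so d_i = 92.35 cm.
m = −d_i/d_o = −(92.35)/(136) = -0.679.
The image is real, inverted and reduced, on the far side of the lens.

m = -0.679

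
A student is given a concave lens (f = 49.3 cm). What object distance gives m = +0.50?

49.3 cm

For a concave lens, f = -49.3 cm.
m = −d_i/d_o ⇒ d_i = −m·d_o.
1/f = 1/d_o + 1/d_i = 1/d_o − 1/(m·d_o) = (1 − 1/m)/d_o, so d_o = f(1 − 1/m) = (-49.30)(1 − 1/(+0.50)) = 49.3 cm.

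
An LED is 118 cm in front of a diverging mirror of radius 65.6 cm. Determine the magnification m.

m = +0.218

f = R/2 = 65.6/2 = 32.80 cm; for a diverging mirror, f = -32.80 cm.
1/d_i = 1/f − 1/d_o = 1/(-32.80) − 1/(118) = -0.03896, so d_i = -25.67 cm.
m = −d_i/d_o = −(-25.67)/(118) = +0.218.
The image is virtual, upright and reduced, behind the mirror.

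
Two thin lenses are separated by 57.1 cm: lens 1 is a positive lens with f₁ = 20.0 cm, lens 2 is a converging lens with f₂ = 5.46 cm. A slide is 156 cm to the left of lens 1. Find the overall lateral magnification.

Lens 1: 1/d_i1 = 1/(20.0) − 1/(156) = 0.04359, so d_i1 = 22.94 cm; m₁ = −d_i1/d_o1 = -0.1471.
d_o2 = 57.1 − (22.94) = 34.16 cm.
Lens 2: 1/d_i2 = 1/(5.46) − 1/(34.16) = 0.1539, so d_i2 = 6.499 cm; m₂ = −d_i2/d_o2 = -0.1902.
m = m₁·m₂ = (-0.1471)(-0.1902) = +0.0280.

m = +0.0280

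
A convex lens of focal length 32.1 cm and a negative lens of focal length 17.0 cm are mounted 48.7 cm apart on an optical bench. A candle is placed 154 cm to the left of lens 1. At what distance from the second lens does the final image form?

5.51 cm

Lens 1: 1/d_i1 = 1/f₁ − 1/d_o1 = 1/(32.1) − 1/(154) = 0.02466, so d_i1 = 40.55 cm.
The intermediate image is 40.55 cm to the right of lens 1, which is 48.7 − (40.55) = 8.150 cm to the left of lens 2, so d_o2 = +8.150 cm.
Lens 2 is diverging, so f₂ = −17.0 cm.
Lens 2: 1/d_i2 = 1/f₂ − 1/d_o2 = 1/(-17.0) − 1/(8.150) = -0.1815, so d_i2 = -5.51 cm.
The final image is virtual, 5.51 cm to the left of lens 2 (overall magnification ≈ -0.18).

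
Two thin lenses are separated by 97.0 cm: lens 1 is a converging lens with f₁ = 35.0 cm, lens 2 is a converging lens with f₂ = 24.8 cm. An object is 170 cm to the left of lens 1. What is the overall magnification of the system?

m = +0.229

Lens 1: 1/d_i1 = 1/(35.0) − 1/(170) = 0.02269, so d_i1 = 44.07 cm; m₁ = −d_i1/d_o1 = -0.2592.
d_o2 = 97.0 − (44.07) = 52.93 cm.
Lens 2: 1/d_i2 = 1/(24.8) − 1/(52.93) = 0.02143, so d_i2 = 46.66 cm; m₂ = −d_i2/d_o2 = -0.8816.
m = m₁·m₂ = (-0.2592)(-0.8816) = +0.229.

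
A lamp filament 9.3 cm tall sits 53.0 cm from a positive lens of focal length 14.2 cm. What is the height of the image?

1/d_i = 1/f − 1/d_o = 1/(14.20) − 1/(53.0) = 0.05155, so d_i = 19.40 cm.
m = −d_i/d_o = -0.3660.
|h_i| = |m|·h_o = 0.3660 × 9.3 = 3.40 cm. The image is real, inverted and reduced, on the far side of the lens.

3.40 cm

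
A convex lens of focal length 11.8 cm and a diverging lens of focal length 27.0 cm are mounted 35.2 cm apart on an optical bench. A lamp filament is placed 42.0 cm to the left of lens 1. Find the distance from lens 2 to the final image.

11.1 cm

Lens 1: 1/d_i1 = 1/f₁ − 1/d_o1 = 1/(11.8) − 1/(42.0) = 0.06094, so d_i1 = 16.41 cm.
The intermediate image is 16.41 cm to the right of lens 1, which is 35.2 − (16.41) = 18.79 cm to the left of lens 2, so d_o2 = +18.79 cm.
Lens 2 is diverging, so f₂ = −27.0 cm.
Lens 2: 1/d_i2 = 1/f₂ − 1/d_o2 = 1/(-27.0) − 1/(18.79) = -0.09026, so d_i2 = -11.1 cm.
The final image is virtual, 11.1 cm to the left of lens 2 (overall magnification ≈ -0.23).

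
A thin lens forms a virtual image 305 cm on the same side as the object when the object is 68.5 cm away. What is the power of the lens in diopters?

P = +1.13 D

Virtual image ⇒ d_i = −305 cm.
1/f = 1/d_o + 1/d_i = 1/(68.5) + 1/(-305) = 0.01132 cm⁻¹.
f = 88.34 cm = 0.8834 m, so P = 1/f = +1.13 D.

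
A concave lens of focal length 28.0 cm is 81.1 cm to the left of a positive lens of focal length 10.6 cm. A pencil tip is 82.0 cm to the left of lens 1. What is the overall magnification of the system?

m = -0.0295

f₁ = −28.0 cm (diverging).
Lens 1: 1/d_i1 = 1/(-28.0) − 1/(82.0) = -0.04791, so d_i1 = -20.87 cm; m₁ = −d_i1/d_o1 = +0.2545.
d_o2 = 81.1 − (-20.87) = 102.0 cm.
Lens 2: 1/d_i2 = 1/(10.6) − 1/(102.0) = 0.08454, so d_i2 = 11.83 cm; m₂ = −d_i2/d_o2 = -0.1160.
m = m₁·m₂ = (+0.2545)(-0.1160) = -0.0295.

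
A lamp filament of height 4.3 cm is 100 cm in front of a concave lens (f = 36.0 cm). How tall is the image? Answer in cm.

For a concave lens, f = -36.0 cm.
1/d_i = 1/f − 1/d_o = 1/(-36.00) − 1/(100) = -0.03778, so d_i = -26.47 cm.
m = −d_i/d_o = +0.2647.
|h_i| = |m|·h_o = 0.2647 × 4.3 = 1.14 cm. The image is virtual, upright and reduced, on the same side as the object.

1.14 cm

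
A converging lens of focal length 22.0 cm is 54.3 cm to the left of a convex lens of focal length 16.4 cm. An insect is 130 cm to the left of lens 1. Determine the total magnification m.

m = +0.293

Lens 1: 1/d_i1 = 1/(22.0) − 1/(130) = 0.03776, so d_i1 = 26.48 cm; m₁ = −d_i1/d_o1 = -0.2037.
d_o2 = 54.3 − (26.48) = 27.82 cm.
Lens 2: 1/d_i2 = 1/(16.4) − 1/(27.82) = 0.02503, so d_i2 = 39.95 cm; m₂ = −d_i2/d_o2 = -1.436.
m = m₁·m₂ = (-0.2037)(-1.436) = +0.293.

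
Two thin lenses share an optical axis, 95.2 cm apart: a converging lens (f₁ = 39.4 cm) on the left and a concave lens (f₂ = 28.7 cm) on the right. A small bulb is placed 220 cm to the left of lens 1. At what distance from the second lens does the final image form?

17.8 cm

Lens 1: 1/d_i1 = 1/f₁ − 1/d_o1 = 1/(39.4) − 1/(220) = 0.02084, so d_i1 = 48.00 cm.
The intermediate image is 48.00 cm to the right of lens 1, which is 95.2 − (48.00) = 47.20 cm to the left of lens 2, so d_o2 = +47.20 cm.
Lens 2 is diverging, so f₂ = −28.7 cm.
Lens 2: 1/d_i2 = 1/f₂ − 1/d_o2 = 1/(-28.7) − 1/(47.20) = -0.05603, so d_i2 = -17.8 cm.
The final image is virtual, 17.8 cm to the left of lens 2 (overall magnification ≈ -0.082).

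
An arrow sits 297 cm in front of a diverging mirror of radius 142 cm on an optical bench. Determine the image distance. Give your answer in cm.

f = R/2 = 142/2 = 71.00 cm; for a diverging mirror, f = -71.00 cm.
Mirror equation: 1/d_i = 1/f − 1/d_o = 1/(-71.00) − 1/(297) = -0.01408 − 0.003367 = -0.01745, so d_i = -57.3 cm.
The image is virtual, upright and reduced, behind the mirror.

57.3 cm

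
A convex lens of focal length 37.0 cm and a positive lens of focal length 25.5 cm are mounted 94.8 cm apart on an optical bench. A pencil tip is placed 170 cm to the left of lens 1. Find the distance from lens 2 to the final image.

55.0 cm

Lens 1: 1/d_i1 = 1/f₁ − 1/d_o1 = 1/(37.0) − 1/(170) = 0.02114, so d_i1 = 47.29 cm.
The intermediate image is 47.29 cm to the right of lens 1, which is 94.8 − (47.29) = 47.51 cm to the left of lens 2, so d_o2 = +47.51 cm.
Lens 2: 1/d_i2 = 1/f₂ − 1/d_o2 = 1/(25.5) − 1/(47.51) = 0.01817, so d_i2 = 55.0 cm.
The final image is real, 55.0 cm to the right of lens 2 (overall magnification ≈ 0.32).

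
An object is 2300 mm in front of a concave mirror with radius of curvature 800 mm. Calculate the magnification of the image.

m = -0.211

f = R/2 = 800/2 = 400.0 mm.
1/d_i = 1/f − 1/d_o = 1/(400.0) − 1/(2300) = 0.002065, so d_i = 484.2 mm.
m = −d_i/d_o = −(484.2)/(2300) = -0.211.
The image is real, inverted and reduced, in front of the mirror.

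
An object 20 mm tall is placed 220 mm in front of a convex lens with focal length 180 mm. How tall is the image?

90.0 mm

1/d_i = 1/f − 1/d_o = 1/(180.0) − 1/(220) = 0.001010, so d_i = 990.0 mm.
m = −d_i/d_o = -4.500.
|h_i| = |m|·h_o = 4.500 × 20 = 90.0 mm. The image is real, inverted and enlarged, on the far side of the lens.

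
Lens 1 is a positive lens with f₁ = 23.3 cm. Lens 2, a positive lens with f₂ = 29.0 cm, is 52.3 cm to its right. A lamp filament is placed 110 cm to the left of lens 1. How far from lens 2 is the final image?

Lens 1: 1/d_i1 = 1/f₁ − 1/d_o1 = 1/(23.3) − 1/(110) = 0.03383, so d_i1 = 29.56 cm.
The intermediate image is 29.56 cm to the right of lens 1, which is 52.3 − (29.56) = 22.74 cm to the left of lens 2, so d_o2 = +22.74 cm.
Lens 2: 1/d_i2 = 1/f₂ − 1/d_o2 = 1/(29.0) − 1/(22.74) = -0.009493, so d_i2 = -105 cm.
The final image is virtual, 105 cm to the left of lens 2 (overall magnification ≈ -1.2).

105 cm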